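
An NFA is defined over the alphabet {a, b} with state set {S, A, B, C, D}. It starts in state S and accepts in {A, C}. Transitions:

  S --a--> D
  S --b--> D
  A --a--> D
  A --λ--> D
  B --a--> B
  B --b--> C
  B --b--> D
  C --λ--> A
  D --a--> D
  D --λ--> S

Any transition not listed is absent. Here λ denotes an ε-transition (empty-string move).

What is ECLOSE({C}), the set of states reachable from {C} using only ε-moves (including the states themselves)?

Begin with {C}.
ε-move C → A; add A.
ε-move A → D; add D.
ε-move D → S; add S.

{S, A, C, D}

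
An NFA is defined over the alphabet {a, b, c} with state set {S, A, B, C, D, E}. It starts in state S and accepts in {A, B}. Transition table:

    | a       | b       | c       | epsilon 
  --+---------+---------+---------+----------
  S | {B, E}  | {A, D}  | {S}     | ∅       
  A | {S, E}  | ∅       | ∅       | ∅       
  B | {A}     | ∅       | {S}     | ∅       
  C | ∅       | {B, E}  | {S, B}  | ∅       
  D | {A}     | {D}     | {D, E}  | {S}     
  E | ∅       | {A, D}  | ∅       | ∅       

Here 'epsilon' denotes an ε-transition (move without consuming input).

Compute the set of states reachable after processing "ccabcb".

Start in {S}.
Read 'c': {S} → {S}.
Read 'c': {S} → {S}.
Read 'a': {S} → {B, E}.
Read 'b': {B, E} → {S, A, D}.
Read 'c': {S, A, D} → {S, D, E}.
Read 'b': {S, D, E} → {S, A, D}.

{S, A, D}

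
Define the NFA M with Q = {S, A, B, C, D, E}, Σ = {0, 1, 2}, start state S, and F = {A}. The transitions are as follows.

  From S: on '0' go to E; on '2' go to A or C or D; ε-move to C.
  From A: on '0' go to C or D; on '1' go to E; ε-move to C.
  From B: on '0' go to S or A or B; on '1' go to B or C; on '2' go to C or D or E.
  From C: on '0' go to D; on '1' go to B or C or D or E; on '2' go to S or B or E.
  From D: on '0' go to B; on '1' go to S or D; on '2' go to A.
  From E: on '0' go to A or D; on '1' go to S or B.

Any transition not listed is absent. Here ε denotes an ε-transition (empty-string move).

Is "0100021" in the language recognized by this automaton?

No

Start: ε-closure({S}) = {S, C}.
Read '0': {S, C} → {D, E}.
Read '1': {D, E} → {S, B, C, D}.
Read '0': {S, B, C, D} → {S, A, B, C, D, E}.
Read '0': {S, A, B, C, D, E} → {S, A, B, C, D, E}.
Read '0': {S, A, B, C, D, E} → {S, A, B, C, D, E}.
Read '2': {S, A, B, C, D, E} → {S, A, B, C, D, E}.
Read '1': {S, A, B, C, D, E} → {S, B, C, D, E}.
The final set {S, B, C, D, E} contains no accepting state.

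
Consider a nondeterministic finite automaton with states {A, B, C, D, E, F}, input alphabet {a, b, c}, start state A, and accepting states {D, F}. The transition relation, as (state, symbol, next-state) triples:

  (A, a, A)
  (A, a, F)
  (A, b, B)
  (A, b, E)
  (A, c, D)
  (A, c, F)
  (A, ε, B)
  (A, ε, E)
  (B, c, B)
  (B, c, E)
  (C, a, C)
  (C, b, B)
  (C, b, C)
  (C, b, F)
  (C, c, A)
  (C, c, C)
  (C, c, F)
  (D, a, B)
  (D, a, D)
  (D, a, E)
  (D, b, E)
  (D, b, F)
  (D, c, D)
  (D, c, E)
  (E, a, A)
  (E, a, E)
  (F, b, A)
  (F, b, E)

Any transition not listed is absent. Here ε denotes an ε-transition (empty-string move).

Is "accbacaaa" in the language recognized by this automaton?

Yes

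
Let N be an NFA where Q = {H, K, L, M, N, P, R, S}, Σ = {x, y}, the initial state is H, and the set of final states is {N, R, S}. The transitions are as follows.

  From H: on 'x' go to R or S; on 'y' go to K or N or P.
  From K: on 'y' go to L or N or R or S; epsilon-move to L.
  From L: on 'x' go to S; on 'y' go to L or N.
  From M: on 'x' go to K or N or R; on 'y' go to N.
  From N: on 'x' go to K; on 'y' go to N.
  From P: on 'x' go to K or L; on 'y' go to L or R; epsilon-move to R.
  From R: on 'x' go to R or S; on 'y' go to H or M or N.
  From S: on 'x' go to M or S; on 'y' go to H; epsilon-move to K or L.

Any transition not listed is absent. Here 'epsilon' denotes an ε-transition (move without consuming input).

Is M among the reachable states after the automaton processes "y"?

No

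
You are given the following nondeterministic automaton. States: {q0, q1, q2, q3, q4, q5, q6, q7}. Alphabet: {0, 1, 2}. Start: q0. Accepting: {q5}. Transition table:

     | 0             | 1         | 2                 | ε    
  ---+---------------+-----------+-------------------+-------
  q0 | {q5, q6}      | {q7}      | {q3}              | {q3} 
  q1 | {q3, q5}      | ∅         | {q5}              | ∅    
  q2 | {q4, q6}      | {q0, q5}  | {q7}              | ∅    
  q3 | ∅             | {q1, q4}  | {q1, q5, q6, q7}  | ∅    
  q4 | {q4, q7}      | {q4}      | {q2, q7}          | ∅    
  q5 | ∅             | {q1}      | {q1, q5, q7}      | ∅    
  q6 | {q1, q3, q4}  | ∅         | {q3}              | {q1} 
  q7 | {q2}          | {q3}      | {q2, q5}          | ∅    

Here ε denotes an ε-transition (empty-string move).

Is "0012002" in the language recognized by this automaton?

Start: ε-closure({q0}) = {q0, q3}.
Read '0': {q0, q3} → {q1, q5, q6}.
Read '0': {q1, q5, q6} → {q1, q3, q4, q5}.
Read '1': {q1, q3, q4, q5} → {q1, q4}.
Read '2': {q1, q4} → {q2, q5, q7}.
Read '0': {q2, q5, q7} → {q1, q2, q4, q6}.
Read '0': {q1, q2, q4, q6} → {q1, q3, q4, q5, q6, q7}.
Read '2': {q1, q3, q4, q5, q6, q7} → {q1, q2, q3, q5, q6, q7}.
The final set {q1, q2, q3, q5, q6, q7} contains the accepting state q5.

Yes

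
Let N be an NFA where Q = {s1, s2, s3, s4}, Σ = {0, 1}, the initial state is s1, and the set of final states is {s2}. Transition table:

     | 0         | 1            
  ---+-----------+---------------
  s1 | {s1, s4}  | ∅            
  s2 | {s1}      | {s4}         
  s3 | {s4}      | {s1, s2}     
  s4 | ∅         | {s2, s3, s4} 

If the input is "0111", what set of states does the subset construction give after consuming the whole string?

Start in {s1}.
Read '0': s1→{s1, s4}; now {s1, s4}.
Read '1': s1→∅, s4→{s2, s3, s4}; now {s2, s3, s4}.
Read '1': s2→{s4}, s3→{s1, s2}, s4→{s2, s3, s4}; now {s1, s2, s3, s4}.
Read '1': s1→∅, s2→{s4}, s3→{s1, s2}, s4→{s2, s3, s4}; now {s1, s2, s3, s4}.

{s1, s2, s3, s4}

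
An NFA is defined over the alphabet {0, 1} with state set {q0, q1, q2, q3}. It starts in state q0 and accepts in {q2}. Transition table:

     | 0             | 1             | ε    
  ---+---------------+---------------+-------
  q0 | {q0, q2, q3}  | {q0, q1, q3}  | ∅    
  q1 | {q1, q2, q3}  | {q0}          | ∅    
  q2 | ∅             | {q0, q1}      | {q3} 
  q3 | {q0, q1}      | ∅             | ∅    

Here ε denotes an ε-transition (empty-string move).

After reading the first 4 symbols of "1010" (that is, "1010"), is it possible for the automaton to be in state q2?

Yes

Start in {q0}.
Read '1': {q0} → {q0, q1, q3}.
Read '0': {q0, q1, q3} → {q0, q1, q2, q3}.
Read '1': {q0, q1, q2, q3} → {q0, q1, q3}.
Read '0': {q0, q1, q3} → {q0, q1, q2, q3}.
State q2 is in {q0, q1, q2, q3}.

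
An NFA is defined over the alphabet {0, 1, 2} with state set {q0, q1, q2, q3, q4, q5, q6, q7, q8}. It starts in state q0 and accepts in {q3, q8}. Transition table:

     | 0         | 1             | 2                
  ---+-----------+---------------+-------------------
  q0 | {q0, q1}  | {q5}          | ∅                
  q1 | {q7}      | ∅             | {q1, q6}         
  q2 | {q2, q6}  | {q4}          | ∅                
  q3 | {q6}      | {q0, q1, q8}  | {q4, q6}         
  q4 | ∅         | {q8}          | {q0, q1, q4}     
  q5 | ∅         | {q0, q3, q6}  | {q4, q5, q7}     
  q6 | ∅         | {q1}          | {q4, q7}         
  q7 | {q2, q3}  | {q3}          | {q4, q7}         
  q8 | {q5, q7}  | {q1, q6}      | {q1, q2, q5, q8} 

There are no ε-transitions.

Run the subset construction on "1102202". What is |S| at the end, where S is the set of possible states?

4

Start in {q0}.
Read '1': q0→{q5}; now {q5}.
Read '1': q5→{q0, q3, q6}; now {q0, q3, q6}.
Read '0': q0→{q0, q1}, q3→{q6}, q6→∅; now {q0, q1, q6}.
Read '2': q0→∅, q1→{q1, q6}, q6→{q4, q7}; now {q1, q4, q6, q7}.
Read '2': q1→{q1, q6}, q4→{q0, q1, q4}, q6→{q4, q7}, q7→{q4, q7}; now {q0, q1, q4, q6, q7}.
Read '0': q0→{q0, q1}, q1→{q7}, q4→∅, q6→∅, q7→{q2, q3}; now {q0, q1, q2, q3, q7}.
Read '2': q0→∅, q1→{q1, q6}, q2→∅, q3→{q4, q6}, q7→{q4, q7}; now {q1, q4, q6, q7}.
That set has 4 states.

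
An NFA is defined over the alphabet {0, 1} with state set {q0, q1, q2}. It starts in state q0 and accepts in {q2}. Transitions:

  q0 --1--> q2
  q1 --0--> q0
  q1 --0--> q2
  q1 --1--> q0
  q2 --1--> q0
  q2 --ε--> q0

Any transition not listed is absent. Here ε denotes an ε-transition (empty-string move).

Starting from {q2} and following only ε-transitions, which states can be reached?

{q0, q2}

Begin with {q2}.
ε-move q2 → q0; add q0.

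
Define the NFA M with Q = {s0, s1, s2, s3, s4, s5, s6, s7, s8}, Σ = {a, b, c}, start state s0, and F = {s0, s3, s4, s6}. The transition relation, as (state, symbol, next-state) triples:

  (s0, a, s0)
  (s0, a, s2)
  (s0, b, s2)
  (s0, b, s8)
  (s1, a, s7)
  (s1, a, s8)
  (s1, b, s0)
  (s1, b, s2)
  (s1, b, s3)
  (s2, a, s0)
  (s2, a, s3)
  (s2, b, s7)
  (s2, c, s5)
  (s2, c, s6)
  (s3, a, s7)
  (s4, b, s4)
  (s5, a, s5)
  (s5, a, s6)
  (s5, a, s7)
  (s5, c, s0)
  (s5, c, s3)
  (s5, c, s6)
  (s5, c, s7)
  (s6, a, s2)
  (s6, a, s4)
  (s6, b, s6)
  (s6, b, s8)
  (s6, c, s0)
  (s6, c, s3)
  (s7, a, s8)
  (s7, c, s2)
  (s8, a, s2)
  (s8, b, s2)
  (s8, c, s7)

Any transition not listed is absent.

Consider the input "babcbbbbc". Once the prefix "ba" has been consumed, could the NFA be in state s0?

Start in {s0}.
Read 'b': s0→{s2, s8}; now {s2, s8}.
Read 'a': s2→{s0, s3}, s8→{s2}; now {s0, s2, s3}.
State s0 is in {s0, s2, s3}.

Yes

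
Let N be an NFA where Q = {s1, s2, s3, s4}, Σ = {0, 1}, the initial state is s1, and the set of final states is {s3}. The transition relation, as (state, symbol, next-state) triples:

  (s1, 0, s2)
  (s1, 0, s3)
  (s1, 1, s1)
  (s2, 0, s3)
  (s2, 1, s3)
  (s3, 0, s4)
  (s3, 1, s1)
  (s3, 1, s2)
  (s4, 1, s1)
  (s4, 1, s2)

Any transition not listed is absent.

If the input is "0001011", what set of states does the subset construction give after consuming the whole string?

Start in {s1}.
Read '0': {s1} → {s2, s3}.
Read '0': {s2, s3} → {s3, s4}.
Read '0': {s3, s4} → {s4}.
Read '1': {s4} → {s1, s2}.
Read '0': {s1, s2} → {s2, s3}.
Read '1': {s2, s3} → {s1, s2, s3}.
Read '1': {s1, s2, s3} → {s1, s2, s3}.

{s1, s2, s3}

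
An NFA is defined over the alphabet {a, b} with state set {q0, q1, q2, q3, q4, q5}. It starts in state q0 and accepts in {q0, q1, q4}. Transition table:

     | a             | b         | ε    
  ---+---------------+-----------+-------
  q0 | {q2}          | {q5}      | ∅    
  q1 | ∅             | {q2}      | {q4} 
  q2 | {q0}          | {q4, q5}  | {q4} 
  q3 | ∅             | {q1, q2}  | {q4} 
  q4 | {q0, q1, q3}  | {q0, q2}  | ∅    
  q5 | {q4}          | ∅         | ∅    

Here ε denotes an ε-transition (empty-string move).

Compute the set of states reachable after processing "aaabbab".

{q0, q1, q2, q4, q5}

Start in {q0}.
Read 'a': {q0} → {q2, q4}.
Read 'a': {q2, q4} → {q0, q1, q3, q4}.
Read 'a': {q0, q1, q3, q4} → {q0, q1, q2, q3, q4}.
Read 'b': {q0, q1, q2, q3, q4} → {q0, q1, q2, q4, q5}.
Read 'b': {q0, q1, q2, q4, q5} → {q0, q2, q4, q5}.
Read 'a': {q0, q2, q4, q5} → {q0, q1, q2, q3, q4}.
Read 'b': {q0, q1, q2, q3, q4} → {q0, q1, q2, q4, q5}.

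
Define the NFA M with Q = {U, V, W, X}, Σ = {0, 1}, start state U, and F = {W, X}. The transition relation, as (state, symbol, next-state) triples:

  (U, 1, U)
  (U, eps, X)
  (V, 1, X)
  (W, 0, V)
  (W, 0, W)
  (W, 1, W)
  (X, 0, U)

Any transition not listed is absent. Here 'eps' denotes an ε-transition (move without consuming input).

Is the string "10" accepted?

Start: ε-closure({U}) = {U, X}.
Read '1': {U, X} → {U, X}.
Read '0': {U, X} → {U, X}.
The final set {U, X} contains the accepting state X.

Yes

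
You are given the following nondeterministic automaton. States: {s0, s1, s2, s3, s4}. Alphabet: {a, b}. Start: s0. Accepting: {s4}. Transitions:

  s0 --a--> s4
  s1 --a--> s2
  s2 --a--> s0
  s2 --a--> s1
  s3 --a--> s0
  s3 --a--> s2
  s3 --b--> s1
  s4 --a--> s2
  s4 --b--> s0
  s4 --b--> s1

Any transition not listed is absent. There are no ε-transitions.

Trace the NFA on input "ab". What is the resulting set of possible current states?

{s0, s1}

Start in {s0}.
Read 'a': {s0} → {s4}.
Read 'b': {s4} → {s0, s1}.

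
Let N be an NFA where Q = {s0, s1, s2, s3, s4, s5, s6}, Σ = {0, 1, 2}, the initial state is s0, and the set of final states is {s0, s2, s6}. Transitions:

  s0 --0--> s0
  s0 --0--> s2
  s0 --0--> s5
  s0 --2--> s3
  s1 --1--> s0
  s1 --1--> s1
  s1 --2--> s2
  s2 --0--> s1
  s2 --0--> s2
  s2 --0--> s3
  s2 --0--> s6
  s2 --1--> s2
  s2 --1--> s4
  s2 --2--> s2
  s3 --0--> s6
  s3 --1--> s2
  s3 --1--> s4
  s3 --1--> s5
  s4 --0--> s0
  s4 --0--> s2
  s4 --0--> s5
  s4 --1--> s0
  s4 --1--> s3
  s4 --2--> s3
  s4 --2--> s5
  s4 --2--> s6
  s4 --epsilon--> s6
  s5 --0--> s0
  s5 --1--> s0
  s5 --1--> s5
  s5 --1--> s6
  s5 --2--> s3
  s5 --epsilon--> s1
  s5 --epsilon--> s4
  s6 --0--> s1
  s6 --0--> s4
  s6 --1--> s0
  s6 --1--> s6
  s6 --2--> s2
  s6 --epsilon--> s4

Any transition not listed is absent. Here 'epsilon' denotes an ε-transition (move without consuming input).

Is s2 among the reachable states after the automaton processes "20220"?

Start in {s0}.
Read '2': s0→{s3}; now {s3}.
Read '0': s3→{s6}; union {s6}; ε-closure = {s4, s6}.
Read '2': s4→{s3, s5, s6}, s6→{s2}; union {s2, s3, s5, s6}; ε-closure = {s1, s2, s3, s4, s5, s6}.
Read '2': s1→{s2}, s2→{s2}, s3→∅, s4→{s3, s5, s6}, s5→{s3}, s6→{s2}; union {s2, s3, s5, s6}; ε-closure = {s1, s2, s3, s4, s5, s6}.
Read '0': s1→∅, s2→{s1, s2, s3, s6}, s3→{s6}, s4→{s0, s2, s5}, s5→{s0}, s6→{s1, s4}; now {s0, s1, s2, s3, s4, s5, s6}.
State s2 is in {s0, s1, s2, s3, s4, s5, s6}.

Yes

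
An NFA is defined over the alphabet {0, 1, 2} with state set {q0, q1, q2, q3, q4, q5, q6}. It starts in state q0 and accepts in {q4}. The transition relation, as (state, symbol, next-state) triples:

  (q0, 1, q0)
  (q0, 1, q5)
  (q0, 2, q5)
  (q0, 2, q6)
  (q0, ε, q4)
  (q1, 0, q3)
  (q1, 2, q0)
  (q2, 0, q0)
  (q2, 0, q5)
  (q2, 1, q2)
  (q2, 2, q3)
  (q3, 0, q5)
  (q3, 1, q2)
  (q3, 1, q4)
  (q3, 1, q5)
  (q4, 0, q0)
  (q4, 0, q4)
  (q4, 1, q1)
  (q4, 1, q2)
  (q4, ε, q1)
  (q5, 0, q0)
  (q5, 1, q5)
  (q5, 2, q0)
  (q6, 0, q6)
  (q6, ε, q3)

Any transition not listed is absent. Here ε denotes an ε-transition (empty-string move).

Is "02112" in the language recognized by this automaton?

Start: ε-closure({q0}) = {q0, q1, q4}.
Read '0': q0→∅, q1→{q3}, q4→{q0, q4}; union {q0, q3, q4}; ε-closure = {q0, q1, q3, q4}.
Read '2': q0→{q5, q6}, q1→{q0}, q3→∅, q4→∅; union {q0, q5, q6}; ε-closure = {q0, q1, q3, q4, q5, q6}.
Read '1': q0→{q0, q5}, q1→∅, q3→{q2, q4, q5}, q4→{q1, q2}, q5→{q5}, q6→∅; now {q0, q1, q2, q4, q5}.
Read '1': q0→{q0, q5}, q1→∅, q2→{q2}, q4→{q1, q2}, q5→{q5}; union {q0, q1, q2, q5}; ε-closure = {q0, q1, q2, q4, q5}.
Read '2': q0→{q5, q6}, q1→{q0}, q2→{q3}, q4→∅, q5→{q0}; union {q0, q3, q5, q6}; ε-closure = {q0, q1, q3, q4, q5, q6}.
The final set {q0, q1, q3, q4, q5, q6} contains the accepting state q4.

Yes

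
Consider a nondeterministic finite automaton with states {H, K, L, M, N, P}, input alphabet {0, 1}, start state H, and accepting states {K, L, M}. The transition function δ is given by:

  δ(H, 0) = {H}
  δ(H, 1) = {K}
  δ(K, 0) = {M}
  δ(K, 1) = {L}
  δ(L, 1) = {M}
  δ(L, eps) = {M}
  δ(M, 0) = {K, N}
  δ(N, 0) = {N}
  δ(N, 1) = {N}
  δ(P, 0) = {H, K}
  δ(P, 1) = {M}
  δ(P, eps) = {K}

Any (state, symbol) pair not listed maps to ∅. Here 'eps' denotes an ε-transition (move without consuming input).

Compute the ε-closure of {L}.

{L, M}

Begin with {L}.
ε-move L → M; add M.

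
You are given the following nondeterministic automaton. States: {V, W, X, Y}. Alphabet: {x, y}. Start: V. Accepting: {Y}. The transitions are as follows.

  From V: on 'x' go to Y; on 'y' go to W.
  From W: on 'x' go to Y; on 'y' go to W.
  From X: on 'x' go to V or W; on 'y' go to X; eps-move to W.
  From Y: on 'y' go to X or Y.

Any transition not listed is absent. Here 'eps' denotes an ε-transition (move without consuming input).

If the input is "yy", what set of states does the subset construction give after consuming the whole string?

{W}

Start in {V}.
Read 'y': {V} → {W}.
Read 'y': {W} → {W}.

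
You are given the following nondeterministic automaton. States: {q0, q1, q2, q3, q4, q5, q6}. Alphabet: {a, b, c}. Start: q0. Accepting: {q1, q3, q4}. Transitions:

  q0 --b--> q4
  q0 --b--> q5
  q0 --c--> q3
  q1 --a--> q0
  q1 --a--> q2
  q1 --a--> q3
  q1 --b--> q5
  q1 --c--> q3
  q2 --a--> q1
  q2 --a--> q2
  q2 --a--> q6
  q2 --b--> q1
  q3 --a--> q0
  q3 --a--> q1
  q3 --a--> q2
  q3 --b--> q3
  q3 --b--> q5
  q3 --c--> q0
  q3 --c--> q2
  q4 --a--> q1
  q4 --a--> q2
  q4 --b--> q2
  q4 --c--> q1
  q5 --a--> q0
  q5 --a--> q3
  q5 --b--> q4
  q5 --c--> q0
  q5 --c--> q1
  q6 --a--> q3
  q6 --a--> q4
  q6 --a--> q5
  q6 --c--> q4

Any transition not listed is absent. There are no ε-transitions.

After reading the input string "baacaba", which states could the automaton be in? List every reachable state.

{q0, q1, q2, q3}

Start in {q0}.
Read 'b': {q0} → {q4, q5}.
Read 'a': {q4, q5} → {q0, q1, q2, q3}.
Read 'a': {q0, q1, q2, q3} → {q0, q1, q2, q3, q6}.
Read 'c': {q0, q1, q2, q3, q6} → {q0, q2, q3, q4}.
Read 'a': {q0, q2, q3, q4} → {q0, q1, q2, q6}.
Read 'b': {q0, q1, q2, q6} → {q1, q4, q5}.
Read 'a': {q1, q4, q5} → {q0, q1, q2, q3}.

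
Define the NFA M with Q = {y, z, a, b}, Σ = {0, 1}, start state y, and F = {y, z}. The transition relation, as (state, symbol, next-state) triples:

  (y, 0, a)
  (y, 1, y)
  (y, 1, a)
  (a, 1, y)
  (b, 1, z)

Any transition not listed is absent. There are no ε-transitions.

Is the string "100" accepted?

Start in {y}.
Read '1': {y} → {y, a}.
Read '0': {y, a} → {a}.
Read '0': {a} → ∅.
The final set ∅ contains no accepting state.

No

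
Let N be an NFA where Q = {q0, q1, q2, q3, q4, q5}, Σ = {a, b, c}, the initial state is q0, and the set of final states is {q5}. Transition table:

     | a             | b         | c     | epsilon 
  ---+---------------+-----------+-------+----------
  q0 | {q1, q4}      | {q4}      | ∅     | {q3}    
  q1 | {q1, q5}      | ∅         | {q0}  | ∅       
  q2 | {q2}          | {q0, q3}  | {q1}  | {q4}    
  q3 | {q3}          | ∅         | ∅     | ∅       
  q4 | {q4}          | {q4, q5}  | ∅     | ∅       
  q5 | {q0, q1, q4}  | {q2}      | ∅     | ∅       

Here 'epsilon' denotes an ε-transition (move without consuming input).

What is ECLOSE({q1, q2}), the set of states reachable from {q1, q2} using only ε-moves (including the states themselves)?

Begin with {q1, q2}.
ε-move q2 → q4; add q4.

{q1, q2, q4}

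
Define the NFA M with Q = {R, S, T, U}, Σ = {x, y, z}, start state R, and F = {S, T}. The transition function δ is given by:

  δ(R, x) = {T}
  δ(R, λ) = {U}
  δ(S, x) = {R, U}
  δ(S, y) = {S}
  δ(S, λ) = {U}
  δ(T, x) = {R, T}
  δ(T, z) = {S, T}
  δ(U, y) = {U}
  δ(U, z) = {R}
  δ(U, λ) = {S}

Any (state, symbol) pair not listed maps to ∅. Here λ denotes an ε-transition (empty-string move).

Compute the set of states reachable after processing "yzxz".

Start: ε-closure({R}) = {R, S, U}.
Read 'y': R→∅, S→{S}, U→{U}; now {S, U}.
Read 'z': S→∅, U→{R}; union {R}; ε-closure = {R, S, U}.
Read 'x': R→{T}, S→{R, U}, U→∅; union {R, T, U}; ε-closure = {R, S, T, U}.
Read 'z': R→∅, S→∅, T→{S, T}, U→{R}; union {R, S, T}; ε-closure = {R, S, T, U}.

{R, S, T, U}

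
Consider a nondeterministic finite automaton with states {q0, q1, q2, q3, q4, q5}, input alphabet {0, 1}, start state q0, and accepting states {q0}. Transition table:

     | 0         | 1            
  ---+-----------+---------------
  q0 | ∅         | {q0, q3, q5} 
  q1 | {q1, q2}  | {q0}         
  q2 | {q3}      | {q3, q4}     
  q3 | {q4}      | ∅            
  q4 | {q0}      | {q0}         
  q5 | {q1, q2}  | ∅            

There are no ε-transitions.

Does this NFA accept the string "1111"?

Yes

Start in {q0}.
Read '1': {q0} → {q0, q3, q5}.
Read '1': {q0, q3, q5} → {q0, q3, q5}.
Read '1': {q0, q3, q5} → {q0, q3, q5}.
Read '1': {q0, q3, q5} → {q0, q3, q5}.
The final set {q0, q3, q5} contains the accepting state q0.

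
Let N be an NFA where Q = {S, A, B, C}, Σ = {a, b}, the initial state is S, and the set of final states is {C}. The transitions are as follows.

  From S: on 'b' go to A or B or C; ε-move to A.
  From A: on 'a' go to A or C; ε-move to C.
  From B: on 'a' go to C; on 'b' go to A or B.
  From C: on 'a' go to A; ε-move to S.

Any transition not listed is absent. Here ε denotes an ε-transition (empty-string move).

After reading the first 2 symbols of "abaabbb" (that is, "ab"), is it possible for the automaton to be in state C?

Yes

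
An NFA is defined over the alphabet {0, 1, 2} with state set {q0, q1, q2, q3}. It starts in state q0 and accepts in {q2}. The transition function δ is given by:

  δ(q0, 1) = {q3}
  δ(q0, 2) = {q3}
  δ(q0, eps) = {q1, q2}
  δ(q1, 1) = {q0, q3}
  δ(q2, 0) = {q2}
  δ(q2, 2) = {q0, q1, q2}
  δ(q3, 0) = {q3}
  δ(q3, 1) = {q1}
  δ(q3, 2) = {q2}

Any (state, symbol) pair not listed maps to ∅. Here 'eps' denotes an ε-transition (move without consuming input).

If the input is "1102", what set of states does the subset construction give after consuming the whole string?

Start: ε-closure({q0}) = {q0, q1, q2}.
Read '1': q0→{q3}, q1→{q0, q3}, q2→∅; union {q0, q3}; ε-closure = {q0, q1, q2, q3}.
Read '1': q0→{q3}, q1→{q0, q3}, q2→∅, q3→{q1}; union {q0, q1, q3}; ε-closure = {q0, q1, q2, q3}.
Read '0': q0→∅, q1→∅, q2→{q2}, q3→{q3}; now {q2, q3}.
Read '2': q2→{q0, q1, q2}, q3→{q2}; now {q0, q1, q2}.

{q0, q1, q2}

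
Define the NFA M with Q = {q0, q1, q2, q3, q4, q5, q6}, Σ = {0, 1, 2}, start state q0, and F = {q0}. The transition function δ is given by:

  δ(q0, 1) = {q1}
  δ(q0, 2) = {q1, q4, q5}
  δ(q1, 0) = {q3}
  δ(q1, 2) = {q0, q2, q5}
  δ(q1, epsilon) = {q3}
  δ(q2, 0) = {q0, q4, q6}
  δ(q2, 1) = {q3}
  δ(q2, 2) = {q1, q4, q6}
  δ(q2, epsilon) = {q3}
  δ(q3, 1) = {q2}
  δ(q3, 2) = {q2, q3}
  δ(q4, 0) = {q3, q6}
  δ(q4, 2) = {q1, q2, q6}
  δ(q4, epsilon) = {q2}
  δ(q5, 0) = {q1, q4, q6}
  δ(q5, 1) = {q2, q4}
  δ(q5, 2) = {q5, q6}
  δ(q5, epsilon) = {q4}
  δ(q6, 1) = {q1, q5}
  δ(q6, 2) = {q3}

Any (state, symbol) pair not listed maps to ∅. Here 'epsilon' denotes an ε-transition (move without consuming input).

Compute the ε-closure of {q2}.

{q2, q3}

Begin with {q2}.
ε-move q2 → q3; add q3.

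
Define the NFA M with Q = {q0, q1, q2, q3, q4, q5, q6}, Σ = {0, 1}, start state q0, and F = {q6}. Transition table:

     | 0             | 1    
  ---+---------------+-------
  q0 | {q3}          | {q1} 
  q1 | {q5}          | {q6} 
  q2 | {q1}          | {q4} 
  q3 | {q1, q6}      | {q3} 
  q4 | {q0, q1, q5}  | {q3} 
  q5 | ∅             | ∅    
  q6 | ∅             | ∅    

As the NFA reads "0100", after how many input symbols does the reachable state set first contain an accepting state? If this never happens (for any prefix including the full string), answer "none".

3

Start in {q0}.
Read '0': q0→{q3}; now {q3}.
Read '1': q3→{q3}; now {q3}.
Read '0': q3→{q1, q6}; now {q1, q6}.
None of the earlier sets intersect F, but {q1, q6} does.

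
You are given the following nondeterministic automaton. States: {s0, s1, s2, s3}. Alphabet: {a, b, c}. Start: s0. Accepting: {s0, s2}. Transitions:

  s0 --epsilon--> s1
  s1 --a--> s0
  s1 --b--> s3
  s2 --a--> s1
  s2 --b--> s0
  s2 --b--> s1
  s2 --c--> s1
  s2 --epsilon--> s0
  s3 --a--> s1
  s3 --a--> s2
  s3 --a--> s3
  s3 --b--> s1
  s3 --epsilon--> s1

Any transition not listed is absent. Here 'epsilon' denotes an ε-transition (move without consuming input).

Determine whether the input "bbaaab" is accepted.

Yes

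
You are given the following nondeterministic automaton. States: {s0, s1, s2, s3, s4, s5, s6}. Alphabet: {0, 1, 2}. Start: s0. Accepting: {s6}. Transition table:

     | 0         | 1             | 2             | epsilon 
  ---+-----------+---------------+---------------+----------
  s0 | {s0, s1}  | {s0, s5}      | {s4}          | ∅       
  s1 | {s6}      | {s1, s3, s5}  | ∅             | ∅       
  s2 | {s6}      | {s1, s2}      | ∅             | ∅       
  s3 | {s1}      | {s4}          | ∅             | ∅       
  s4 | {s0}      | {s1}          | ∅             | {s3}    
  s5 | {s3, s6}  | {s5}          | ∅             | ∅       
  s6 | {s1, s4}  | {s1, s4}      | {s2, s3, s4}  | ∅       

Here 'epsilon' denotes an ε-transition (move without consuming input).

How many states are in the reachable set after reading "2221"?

0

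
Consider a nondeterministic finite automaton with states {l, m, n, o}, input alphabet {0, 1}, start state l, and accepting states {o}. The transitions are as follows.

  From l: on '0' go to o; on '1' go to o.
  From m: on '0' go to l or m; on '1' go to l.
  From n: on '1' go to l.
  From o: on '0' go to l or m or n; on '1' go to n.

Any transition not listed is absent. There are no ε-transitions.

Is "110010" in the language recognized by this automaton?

No

Start in {l}.
Read '1': l→{o}; now {o}.
Read '1': o→{n}; now {n}.
Read '0': n→∅; now ∅.
The set is empty and remains empty for the remaining 3 symbols.
The final set ∅ contains no accepting state.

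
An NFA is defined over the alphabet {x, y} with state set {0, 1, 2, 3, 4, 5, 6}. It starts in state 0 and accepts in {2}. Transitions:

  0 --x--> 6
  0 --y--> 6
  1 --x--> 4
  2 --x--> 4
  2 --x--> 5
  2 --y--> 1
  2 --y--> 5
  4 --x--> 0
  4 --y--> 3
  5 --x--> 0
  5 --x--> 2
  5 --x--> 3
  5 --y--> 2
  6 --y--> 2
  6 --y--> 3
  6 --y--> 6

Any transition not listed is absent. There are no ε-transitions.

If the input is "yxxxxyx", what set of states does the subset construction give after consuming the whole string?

Start in {0}.
Read 'y': {0} → {6}.
Read 'x': {6} → ∅.
The set is empty and remains empty for the remaining 5 symbols.

∅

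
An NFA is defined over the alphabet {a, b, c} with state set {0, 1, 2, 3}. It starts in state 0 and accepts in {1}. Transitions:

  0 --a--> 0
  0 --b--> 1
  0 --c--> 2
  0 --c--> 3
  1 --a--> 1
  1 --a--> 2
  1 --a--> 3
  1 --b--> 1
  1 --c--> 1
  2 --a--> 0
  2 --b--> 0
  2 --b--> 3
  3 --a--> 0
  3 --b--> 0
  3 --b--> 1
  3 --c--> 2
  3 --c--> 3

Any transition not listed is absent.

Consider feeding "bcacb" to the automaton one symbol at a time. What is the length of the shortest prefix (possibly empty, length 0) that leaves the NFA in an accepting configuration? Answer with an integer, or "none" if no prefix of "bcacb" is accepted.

1

Start in {0}.
Read 'b': 0→{1}; now {1}.
None of the earlier sets intersect F, but {1} does.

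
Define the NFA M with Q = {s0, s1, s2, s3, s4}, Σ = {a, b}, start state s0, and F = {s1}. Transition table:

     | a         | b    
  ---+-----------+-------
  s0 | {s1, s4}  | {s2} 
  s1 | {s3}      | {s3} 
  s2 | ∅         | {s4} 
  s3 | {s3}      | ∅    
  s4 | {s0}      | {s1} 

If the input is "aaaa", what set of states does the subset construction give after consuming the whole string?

{s0, s3}

Start in {s0}.
Read 'a': s0→{s1, s4}; now {s1, s4}.
Read 'a': s1→{s3}, s4→{s0}; now {s0, s3}.
Read 'a': s0→{s1, s4}, s3→{s3}; now {s1, s3, s4}.
Read 'a': s1→{s3}, s3→{s3}, s4→{s0}; now {s0, s3}.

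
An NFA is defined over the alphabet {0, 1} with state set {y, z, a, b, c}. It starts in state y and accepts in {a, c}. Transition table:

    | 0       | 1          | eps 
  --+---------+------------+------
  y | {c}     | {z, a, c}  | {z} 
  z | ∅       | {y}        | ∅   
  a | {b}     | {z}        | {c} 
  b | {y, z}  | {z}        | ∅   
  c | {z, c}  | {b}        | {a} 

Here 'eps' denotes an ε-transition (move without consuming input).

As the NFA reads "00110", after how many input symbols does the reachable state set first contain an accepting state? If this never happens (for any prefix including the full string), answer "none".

1

Start: ε-closure({y}) = {y, z}.
Read '0': {y, z} → {a, c}.
None of the earlier sets intersect F, but {a, c} does.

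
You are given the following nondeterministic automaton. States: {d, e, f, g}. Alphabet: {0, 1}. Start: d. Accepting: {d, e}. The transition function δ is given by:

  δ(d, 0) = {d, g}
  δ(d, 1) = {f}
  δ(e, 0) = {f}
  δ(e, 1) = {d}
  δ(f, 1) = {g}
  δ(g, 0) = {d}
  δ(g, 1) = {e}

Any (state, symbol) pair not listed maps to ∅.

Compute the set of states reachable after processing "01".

Start in {d}.
Read '0': {d} → {d, g}.
Read '1': {d, g} → {e, f}.

{e, f}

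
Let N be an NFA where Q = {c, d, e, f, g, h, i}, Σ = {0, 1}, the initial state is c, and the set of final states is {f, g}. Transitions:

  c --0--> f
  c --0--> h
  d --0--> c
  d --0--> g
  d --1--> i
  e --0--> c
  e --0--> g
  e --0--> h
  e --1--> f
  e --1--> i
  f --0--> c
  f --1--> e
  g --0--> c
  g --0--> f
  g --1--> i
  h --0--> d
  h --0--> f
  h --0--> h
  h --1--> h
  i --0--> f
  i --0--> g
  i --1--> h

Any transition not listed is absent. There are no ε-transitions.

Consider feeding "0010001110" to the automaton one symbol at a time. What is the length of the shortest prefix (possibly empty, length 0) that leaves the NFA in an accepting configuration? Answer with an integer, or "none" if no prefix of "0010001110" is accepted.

1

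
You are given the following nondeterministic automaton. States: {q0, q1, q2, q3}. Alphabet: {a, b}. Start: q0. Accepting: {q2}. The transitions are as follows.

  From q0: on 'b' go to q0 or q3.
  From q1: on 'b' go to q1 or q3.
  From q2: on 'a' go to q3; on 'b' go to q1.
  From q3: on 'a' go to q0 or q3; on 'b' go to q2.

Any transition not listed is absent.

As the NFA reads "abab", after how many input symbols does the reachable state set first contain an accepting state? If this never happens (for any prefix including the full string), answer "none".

Start in {q0}.
Read 'a': {q0} → ∅.
The set is empty and remains empty for the remaining 3 symbols.
No reachable set along the way intersects F.

none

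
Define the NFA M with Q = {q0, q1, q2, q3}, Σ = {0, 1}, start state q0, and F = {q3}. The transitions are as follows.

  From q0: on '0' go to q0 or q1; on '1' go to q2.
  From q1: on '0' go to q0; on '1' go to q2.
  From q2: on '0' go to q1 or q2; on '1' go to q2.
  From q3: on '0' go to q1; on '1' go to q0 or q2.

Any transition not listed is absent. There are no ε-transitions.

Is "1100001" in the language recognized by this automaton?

No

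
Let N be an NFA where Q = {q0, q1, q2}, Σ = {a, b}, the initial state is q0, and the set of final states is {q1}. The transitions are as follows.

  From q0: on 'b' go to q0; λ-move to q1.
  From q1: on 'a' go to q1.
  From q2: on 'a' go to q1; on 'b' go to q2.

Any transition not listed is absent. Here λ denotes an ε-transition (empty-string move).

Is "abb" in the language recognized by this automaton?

Start: ε-closure({q0}) = {q0, q1}.
Read 'a': q0→∅, q1→{q1}; now {q1}.
Read 'b': q1→∅; now ∅.
The set is empty and remains empty for the remaining 1 symbol.
The final set ∅ contains no accepting state.

No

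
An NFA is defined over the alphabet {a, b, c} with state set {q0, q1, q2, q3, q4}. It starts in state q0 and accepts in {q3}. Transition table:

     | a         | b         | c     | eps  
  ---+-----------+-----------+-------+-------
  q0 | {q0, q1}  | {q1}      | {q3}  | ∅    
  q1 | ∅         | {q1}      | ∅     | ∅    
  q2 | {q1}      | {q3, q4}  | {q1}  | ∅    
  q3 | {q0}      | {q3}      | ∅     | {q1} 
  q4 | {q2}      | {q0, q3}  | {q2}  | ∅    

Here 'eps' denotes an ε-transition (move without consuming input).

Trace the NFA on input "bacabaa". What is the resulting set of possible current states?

∅

Start in {q0}.
Read 'b': q0→{q1}; now {q1}.
Read 'a': q1→∅; now ∅.
The set is empty and remains empty for the remaining 5 symbols.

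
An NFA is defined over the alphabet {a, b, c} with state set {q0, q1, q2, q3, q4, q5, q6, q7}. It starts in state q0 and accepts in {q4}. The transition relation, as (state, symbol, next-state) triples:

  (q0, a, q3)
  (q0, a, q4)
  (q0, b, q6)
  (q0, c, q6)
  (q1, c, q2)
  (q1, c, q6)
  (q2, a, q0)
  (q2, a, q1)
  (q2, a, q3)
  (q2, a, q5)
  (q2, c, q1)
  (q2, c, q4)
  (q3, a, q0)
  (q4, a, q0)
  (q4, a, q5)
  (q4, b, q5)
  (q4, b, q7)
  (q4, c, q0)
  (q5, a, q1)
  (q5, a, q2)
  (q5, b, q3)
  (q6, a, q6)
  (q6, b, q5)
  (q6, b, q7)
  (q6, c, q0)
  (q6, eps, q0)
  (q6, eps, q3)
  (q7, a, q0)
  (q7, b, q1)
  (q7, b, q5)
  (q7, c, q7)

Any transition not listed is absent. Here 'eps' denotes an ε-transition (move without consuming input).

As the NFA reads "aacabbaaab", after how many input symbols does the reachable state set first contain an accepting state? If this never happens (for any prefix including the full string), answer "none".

Start in {q0}.
Read 'a': q0→{q3, q4}; now {q3, q4}.
None of the earlier sets intersect F, but {q3, q4} does.

1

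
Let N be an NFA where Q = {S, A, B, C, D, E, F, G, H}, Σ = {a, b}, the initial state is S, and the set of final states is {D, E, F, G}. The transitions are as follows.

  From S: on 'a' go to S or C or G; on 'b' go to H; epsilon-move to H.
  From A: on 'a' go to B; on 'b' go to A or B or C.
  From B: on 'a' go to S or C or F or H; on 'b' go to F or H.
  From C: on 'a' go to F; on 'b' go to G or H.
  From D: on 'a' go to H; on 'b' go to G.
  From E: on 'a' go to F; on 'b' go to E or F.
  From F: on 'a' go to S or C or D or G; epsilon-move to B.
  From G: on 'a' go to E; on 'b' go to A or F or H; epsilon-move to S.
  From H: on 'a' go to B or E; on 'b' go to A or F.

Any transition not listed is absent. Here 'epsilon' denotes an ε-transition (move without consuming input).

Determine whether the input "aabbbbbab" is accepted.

Start: ε-closure({S}) = {S, H}.
Read 'a': S→{S, C, G}, H→{B, E}; union {S, B, C, E, G}; ε-closure = {S, B, C, E, G, H}.
Read 'a': S→{S, C, G}, B→{S, C, F, H}, C→{F}, E→{F}, G→{E}, H→{B, E}; now {S, B, C, E, F, G, H}.
Read 'b': S→{H}, B→{F, H}, C→{G, H}, E→{E, F}, F→∅, G→{A, F, H}, H→{A, F}; union {A, E, F, G, H}; ε-closure = {S, A, B, E, F, G, H}.
Read 'b': S→{H}, A→{A, B, C}, B→{F, H}, E→{E, F}, F→∅, G→{A, F, H}, H→{A, F}; now {A, B, C, E, F, H}.
Read 'b': A→{A, B, C}, B→{F, H}, C→{G, H}, E→{E, F}, F→∅, H→{A, F}; union {A, B, C, E, F, G, H}; ε-closure = {S, A, B, C, E, F, G, H}.
Read 'b': S→{H}, A→{A, B, C}, B→{F, H}, C→{G, H}, E→{E, F}, F→∅, G→{A, F, H}, H→{A, F}; union {A, B, C, E, F, G, H}; ε-closure = {S, A, B, C, E, F, G, H}.
Read 'b': S→{H}, A→{A, B, C}, B→{F, H}, C→{G, H}, E→{E, F}, F→∅, G→{A, F, H}, H→{A, F}; union {A, B, C, E, F, G, H}; ε-closure = {S, A, B, C, E, F, G, H}.
Read 'a': S→{S, C, G}, A→{B}, B→{S, C, F, H}, C→{F}, E→{F}, F→{S, C, D, G}, G→{E}, H→{B, E}; now {S, B, C, D, E, F, G, H}.
Read 'b': S→{H}, B→{F, H}, C→{G, H}, D→{G}, E→{E, F}, F→∅, G→{A, F, H}, H→{A, F}; union {A, E, F, G, H}; ε-closure = {S, A, B, E, F, G, H}.
The final set {S, A, B, E, F, G, H} contains the accepting states E, F, G.

Yes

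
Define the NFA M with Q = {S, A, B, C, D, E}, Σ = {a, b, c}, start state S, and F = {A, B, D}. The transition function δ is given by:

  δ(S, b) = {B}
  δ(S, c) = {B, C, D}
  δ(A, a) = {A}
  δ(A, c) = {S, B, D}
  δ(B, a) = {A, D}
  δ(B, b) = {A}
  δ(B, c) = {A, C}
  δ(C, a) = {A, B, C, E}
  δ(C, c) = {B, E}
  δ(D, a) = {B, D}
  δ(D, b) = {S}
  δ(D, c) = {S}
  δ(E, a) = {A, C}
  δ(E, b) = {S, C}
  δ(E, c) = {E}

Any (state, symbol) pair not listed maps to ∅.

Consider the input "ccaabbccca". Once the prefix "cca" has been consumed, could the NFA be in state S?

Start in {S}.
Read 'c': S→{B, C, D}; now {B, C, D}.
Read 'c': B→{A, C}, C→{B, E}, D→{S}; now {S, A, B, C, E}.
Read 'a': S→∅, A→{A}, B→{A, D}, C→{A, B, C, E}, E→{A, C}; now {A, B, C, D, E}.
State S is not in {A, B, C, D, E}.

No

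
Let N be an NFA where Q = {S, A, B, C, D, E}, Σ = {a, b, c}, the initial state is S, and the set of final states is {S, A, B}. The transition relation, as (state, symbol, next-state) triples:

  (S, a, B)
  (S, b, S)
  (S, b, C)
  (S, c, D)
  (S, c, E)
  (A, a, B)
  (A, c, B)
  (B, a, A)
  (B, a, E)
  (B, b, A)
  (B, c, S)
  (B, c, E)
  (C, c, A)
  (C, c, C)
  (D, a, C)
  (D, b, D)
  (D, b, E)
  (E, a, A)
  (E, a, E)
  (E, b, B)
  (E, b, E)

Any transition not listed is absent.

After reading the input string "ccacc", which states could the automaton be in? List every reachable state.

∅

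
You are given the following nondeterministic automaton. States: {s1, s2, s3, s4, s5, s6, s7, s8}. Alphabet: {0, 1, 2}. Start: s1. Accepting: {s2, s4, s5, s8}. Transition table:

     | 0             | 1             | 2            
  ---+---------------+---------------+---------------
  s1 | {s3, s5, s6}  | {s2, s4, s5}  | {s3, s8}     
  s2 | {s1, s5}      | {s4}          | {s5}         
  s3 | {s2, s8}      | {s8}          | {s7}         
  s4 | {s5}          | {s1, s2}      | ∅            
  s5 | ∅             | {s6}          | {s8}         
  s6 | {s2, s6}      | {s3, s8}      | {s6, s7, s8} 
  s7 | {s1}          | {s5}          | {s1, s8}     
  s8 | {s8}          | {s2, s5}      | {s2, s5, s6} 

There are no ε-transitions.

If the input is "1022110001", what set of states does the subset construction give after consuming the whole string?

Start in {s1}.
Read '1': s1→{s2, s4, s5}; now {s2, s4, s5}.
Read '0': s2→{s1, s5}, s4→{s5}, s5→∅; now {s1, s5}.
Read '2': s1→{s3, s8}, s5→{s8}; now {s3, s8}.
Read '2': s3→{s7}, s8→{s2, s5, s6}; now {s2, s5, s6, s7}.
Read '1': s2→{s4}, s5→{s6}, s6→{s3, s8}, s7→{s5}; now {s3, s4, s5, s6, s8}.
Read '1': s3→{s8}, s4→{s1, s2}, s5→{s6}, s6→{s3, s8}, s8→{s2, s5}; now {s1, s2, s3, s5, s6, s8}.
Read '0': s1→{s3, s5, s6}, s2→{s1, s5}, s3→{s2, s8}, s5→∅, s6→{s2, s6}, s8→{s8}; now {s1, s2, s3, s5, s6, s8}.
Read '0': s1→{s3, s5, s6}, s2→{s1, s5}, s3→{s2, s8}, s5→∅, s6→{s2, s6}, s8→{s8}; now {s1, s2, s3, s5, s6, s8}.
Read '0': s1→{s3, s5, s6}, s2→{s1, s5}, s3→{s2, s8}, s5→∅, s6→{s2, s6}, s8→{s8}; now {s1, s2, s3, s5, s6, s8}.
Read '1': s1→{s2, s4, s5}, s2→{s4}, s3→{s8}, s5→{s6}, s6→{s3, s8}, s8→{s2, s5}; now {s2, s3, s4, s5, s6, s8}.

{s2, s3, s4, s5, s6, s8}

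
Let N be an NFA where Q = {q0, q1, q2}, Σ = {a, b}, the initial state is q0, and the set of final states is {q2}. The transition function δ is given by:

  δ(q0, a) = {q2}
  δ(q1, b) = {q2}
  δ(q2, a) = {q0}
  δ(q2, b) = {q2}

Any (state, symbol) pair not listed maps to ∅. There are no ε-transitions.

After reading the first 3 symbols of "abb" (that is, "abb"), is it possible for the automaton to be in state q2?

Start in {q0}.
Read 'a': {q0} → {q2}.
Read 'b': {q2} → {q2}.
Read 'b': {q2} → {q2}.
State q2 is in {q2}.

Yes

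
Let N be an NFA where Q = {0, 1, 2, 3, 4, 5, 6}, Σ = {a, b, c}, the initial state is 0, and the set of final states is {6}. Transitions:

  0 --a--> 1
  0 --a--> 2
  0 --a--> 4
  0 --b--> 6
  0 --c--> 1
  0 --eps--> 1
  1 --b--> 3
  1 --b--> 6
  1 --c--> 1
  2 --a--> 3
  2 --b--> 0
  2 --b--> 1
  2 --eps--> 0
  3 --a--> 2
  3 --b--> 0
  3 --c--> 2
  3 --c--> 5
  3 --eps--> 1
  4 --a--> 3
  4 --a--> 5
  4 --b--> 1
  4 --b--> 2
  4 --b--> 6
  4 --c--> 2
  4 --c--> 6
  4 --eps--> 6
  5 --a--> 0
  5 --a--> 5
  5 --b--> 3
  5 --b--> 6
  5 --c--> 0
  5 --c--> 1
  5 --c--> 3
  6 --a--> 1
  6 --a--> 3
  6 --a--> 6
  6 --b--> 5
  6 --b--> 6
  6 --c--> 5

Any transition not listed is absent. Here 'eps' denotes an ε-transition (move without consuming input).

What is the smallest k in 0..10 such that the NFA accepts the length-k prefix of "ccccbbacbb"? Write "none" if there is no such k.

5

Start: ε-closure({0}) = {0, 1}.
Read 'c': {0, 1} → {1}.
Read 'c': {1} → {1}.
Read 'c': {1} → {1}.
Read 'c': {1} → {1}.
Read 'b': {1} → {1, 3, 6}.
None of the earlier sets intersect F, but {1, 3, 6} does.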